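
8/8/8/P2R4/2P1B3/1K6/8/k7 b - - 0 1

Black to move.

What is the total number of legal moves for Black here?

Black to move; king on a1.
In check: no.
Legal moves: none.
Count: 0.

0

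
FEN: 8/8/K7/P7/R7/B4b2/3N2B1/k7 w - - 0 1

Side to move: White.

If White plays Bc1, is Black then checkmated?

yes

After Bc1: black king on a1; in check: yes, from the white rook on a4.
King squares — b1: attacked by Nd2; a2: attacked by Ra4; b2: attacked by Bc1.
Black has no legal moves → checkmate.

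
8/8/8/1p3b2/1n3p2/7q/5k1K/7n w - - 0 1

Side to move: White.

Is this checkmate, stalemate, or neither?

checkmate

White to move; white king on h2.
In check: yes, from the black queen on h3.
King squares — g1: attacked by Kf2; h1: attacked by Qh3; g2: attacked by Kf2; g3: attacked by Nh1; h3: attacked by Bf5.
Legal moves for White: none.
In check with no legal moves → checkmate.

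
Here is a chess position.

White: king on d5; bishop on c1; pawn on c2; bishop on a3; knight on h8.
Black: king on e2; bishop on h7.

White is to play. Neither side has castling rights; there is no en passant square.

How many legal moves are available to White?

23

White to move; king on d5.
In check: no.
Legal moves: Nf7, Ng6, Ke6, Kd6, Kc6, Ke5, Kc5, Kd4, Kc4, Bf8, Be7, Bd6, Bc5, Bb4, Bab2, Bh6, Bg5, Bf4, Be3, Bd2, Bcb2, c3, c4.
Count: 23.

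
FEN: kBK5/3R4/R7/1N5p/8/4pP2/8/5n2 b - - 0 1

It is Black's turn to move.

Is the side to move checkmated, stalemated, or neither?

checkmate

Black to move; black king on a8.
In check: yes, from the white rook on a6.
King squares — a7: attacked by Nb5; b7: attacked by Rd7; b8: attacked by Kc8.
Legal moves for Black: none.
In check with no legal moves → checkmate.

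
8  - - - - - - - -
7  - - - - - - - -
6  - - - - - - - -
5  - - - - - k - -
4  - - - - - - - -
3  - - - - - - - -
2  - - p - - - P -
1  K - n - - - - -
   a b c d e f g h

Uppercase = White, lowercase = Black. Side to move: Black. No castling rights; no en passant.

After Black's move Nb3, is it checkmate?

no

After Nb3: white king on a1; in check: yes, from the black knight on b3.
White has 2 legal replies: Kb2, Ka2.
In check but a legal move exists → not checkmate.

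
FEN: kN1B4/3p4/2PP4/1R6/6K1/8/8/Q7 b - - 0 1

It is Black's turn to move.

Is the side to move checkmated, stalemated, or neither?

checkmate

Black to move; black king on a8.
In check: yes, from the white queen on a1.
King squares — a7: attacked by Qa1; b7: attacked by Rb5; b8: attacked by Rb5.
Legal moves for Black: none.
In check with no legal moves → checkmate.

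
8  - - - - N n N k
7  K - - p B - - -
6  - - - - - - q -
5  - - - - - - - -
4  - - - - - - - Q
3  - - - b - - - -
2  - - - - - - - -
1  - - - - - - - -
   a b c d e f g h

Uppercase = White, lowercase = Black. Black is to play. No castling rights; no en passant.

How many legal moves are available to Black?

Black to move; king on h8.
In check: yes, from the white queen on h4.
Legal moves: Kxg8, Nh7, Qh7, Qh6, Qh5.
Count: 5.

5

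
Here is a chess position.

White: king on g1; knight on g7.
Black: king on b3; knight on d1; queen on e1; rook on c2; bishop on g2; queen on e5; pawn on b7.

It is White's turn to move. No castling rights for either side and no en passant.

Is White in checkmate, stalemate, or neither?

White to move; white king on g1.
In check: yes, from the black queen on e1.
King squares — f1: attacked by Qe1; h1: attacked by Qe1; f2: attacked by Nd1; g2: attacked by Rc2; h2: attacked by Qe5.
Legal moves for White: none.
In check with no legal moves → checkmate.

checkmate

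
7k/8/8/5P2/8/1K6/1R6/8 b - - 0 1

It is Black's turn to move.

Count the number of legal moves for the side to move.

3

Black to move; king on h8.
In check: no.
Legal moves: Kg8, Kh7, Kg7.
Count: 3.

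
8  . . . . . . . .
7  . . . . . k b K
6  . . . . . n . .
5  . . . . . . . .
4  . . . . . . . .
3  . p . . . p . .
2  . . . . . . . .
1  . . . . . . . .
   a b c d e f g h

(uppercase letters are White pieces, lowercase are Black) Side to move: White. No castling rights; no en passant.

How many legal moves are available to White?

White to move; king on h7.
In check: yes, from the black knight on f6.
Legal moves: none.
Count: 0.

0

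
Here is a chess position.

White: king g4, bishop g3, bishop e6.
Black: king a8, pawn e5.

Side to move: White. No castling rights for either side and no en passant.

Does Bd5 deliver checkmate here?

After Bd5: black king on a8; in check: yes, from the white bishop on d5.
Black has 2 legal replies: Kb8, Ka7.
In check but a legal move exists → not checkmate.

no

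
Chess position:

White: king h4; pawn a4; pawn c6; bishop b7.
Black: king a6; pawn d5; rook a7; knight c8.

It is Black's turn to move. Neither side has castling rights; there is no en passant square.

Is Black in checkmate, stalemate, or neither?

neither

Black to move; black king on a6.
In check: yes, from the white bishop on b7.
King squares — a5: available; b5: attacked by Pa4; b6: available; a7: own rook; b7: attacked by Pc6.
Legal moves for Black: Kb6, Ka5, Rxb7.
Black is in check but has 3 legal moves → neither.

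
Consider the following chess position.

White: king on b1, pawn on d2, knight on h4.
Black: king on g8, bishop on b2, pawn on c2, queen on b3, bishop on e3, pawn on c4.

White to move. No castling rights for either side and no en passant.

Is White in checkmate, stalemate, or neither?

checkmate

White to move; white king on b1.
In check: yes, from the black pawn on c2.
King squares — a1: attacked by Bb2; c1: attacked by Bb2; a2: attacked by Qb3; b2: attacked by Qb3; c2: attacked by Qb3.
Legal moves for White: none.
In check with no legal moves → checkmate.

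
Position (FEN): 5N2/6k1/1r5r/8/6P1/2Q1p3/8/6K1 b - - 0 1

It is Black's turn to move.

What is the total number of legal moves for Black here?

5

Black to move; king on g7.
In check: yes, from the white queen on c3.
Legal moves: Kg8, Kxf8, Kf7, Rhf6, Rbf6.
Count: 5.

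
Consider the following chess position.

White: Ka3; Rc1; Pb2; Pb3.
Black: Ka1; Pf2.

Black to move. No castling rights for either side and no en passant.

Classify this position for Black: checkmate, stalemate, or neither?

Black to move; black king on a1.
In check: yes, from the white rook on c1.
King squares — b1: attacked by Rc1; a2: attacked by Ka3; b2: attacked by Ka3.
Legal moves for Black: none.
In check with no legal moves → checkmate.

checkmate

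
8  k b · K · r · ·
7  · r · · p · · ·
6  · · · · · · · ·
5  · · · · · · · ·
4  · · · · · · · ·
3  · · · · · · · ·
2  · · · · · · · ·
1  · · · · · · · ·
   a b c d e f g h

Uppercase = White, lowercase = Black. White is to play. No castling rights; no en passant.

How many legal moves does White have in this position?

White to move; king on d8.
In check: yes, from the black rook on f8.
Legal moves: none.
Count: 0.

0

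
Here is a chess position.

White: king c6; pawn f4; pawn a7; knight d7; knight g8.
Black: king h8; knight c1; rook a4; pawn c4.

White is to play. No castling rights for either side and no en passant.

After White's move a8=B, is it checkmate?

After a8=B: black king on h8; in check: no.
Black is not in check, so this cannot be checkmate.

no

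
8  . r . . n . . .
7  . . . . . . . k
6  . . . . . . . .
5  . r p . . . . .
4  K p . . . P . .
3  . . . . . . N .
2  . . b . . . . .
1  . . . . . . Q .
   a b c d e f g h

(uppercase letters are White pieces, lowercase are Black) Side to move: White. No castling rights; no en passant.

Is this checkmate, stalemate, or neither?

checkmate

White to move; white king on a4.
In check: yes, from the black bishop on c2.
King squares — a3: attacked by Pb4; b3: attacked by Bc2; b4: attacked by Rb5; a5: attacked by Rb5; b5: attacked by Rb8.
Legal moves for White: none.
In check with no legal moves → checkmate.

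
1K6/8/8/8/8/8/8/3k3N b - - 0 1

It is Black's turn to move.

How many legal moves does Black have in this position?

Black to move; king on d1.
In check: no.
Legal moves: Ke2, Kd2, Kc2, Ke1, Kc1.
Count: 5.

5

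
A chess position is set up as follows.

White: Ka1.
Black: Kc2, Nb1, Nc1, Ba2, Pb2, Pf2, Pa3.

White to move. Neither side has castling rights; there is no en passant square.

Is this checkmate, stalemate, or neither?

White to move; white king on a1.
In check: yes, from the black pawn on b2.
King squares — b1: attacked by Ba2; a2: attacked by Nc1; b2: attacked by Kc2.
Legal moves for White: none.
In check with no legal moves → checkmate.

checkmate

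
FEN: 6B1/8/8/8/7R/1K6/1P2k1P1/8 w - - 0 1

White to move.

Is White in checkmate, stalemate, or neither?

White to move; white king on b3.
In check: no.
Legal moves for White include: Bh7, Bf7, Be6, Bd5, Bc4+, Rh8, Rh7, Rh6, Rh5, Rg4, Rf4, Re4+, Rd4, Rc4, Rb4, Ra4, Rh3, Rh2, ... (list truncated; more exist).
White has legal moves and is not in check → neither.

neither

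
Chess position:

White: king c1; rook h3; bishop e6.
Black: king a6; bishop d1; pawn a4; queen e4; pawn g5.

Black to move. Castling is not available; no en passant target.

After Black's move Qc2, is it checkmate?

yes

After Qc2: white king on c1; in check: yes, from the black queen on c2.
King squares — b1: attacked by Qc2; d1: attacked by Qc2; b2: attacked by Qc2; c2: attacked by Bd1; d2: attacked by Qc2.
White has no legal moves → checkmate.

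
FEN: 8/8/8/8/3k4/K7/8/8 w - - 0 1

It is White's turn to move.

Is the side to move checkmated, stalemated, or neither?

White to move; white king on a3.
In check: no.
Legal moves for White: Kb4, Ka4, Kb3, Kb2, Ka2.
White has 5 legal moves and is not in check → neither.

neither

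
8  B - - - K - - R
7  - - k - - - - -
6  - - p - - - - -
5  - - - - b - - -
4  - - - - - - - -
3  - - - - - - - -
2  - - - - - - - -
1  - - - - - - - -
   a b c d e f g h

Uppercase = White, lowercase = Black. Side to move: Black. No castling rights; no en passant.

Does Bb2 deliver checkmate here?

no

After Bb2: white king on e8; in check: no.
White is not in check, so this cannot be checkmate.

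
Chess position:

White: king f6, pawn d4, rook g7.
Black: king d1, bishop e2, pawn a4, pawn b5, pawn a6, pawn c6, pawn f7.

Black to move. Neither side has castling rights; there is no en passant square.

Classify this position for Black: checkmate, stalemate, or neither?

neither

Black to move; black king on d1.
In check: no.
Legal moves for Black: Bh5, Bg4, Bc4, Bf3, Bd3, Bf1, Kd2, Kc2, Ke1, Kc1, c5, a5, b4, a3.
Black has 14 legal moves and is not in check → neither.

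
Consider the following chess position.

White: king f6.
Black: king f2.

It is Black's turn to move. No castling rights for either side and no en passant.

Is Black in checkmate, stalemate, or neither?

Black to move; black king on f2.
In check: no.
Legal moves for Black: Kg3, Kf3, Ke3, Kg2, Ke2, Kg1, Kf1, Ke1.
Black has 8 legal moves and is not in check → neither.

neither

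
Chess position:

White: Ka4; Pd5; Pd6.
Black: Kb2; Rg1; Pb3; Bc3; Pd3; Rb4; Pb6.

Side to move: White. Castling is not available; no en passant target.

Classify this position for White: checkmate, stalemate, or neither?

White to move; white king on a4.
In check: yes, from the black rook on b4.
King squares — a3: attacked by Kb2; b3: attacked by Kb2; b4: attacked by Bc3; a5: attacked by Pb6; b5: attacked by Rb4.
Legal moves for White: none.
In check with no legal moves → checkmate.

checkmate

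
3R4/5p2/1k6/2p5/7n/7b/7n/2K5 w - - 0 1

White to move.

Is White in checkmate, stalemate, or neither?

neither

White to move; white king on c1.
In check: no.
Legal moves for White include: Rh8, Rg8, Rf8, Re8, Rc8, Rb8+, Ra8, Rd7, Rd6+, Rd5, Rd4, Rd3, Rd2, Rd1, Kd2, Kc2, Kb2, Kd1, ... (list truncated; more exist).
White has legal moves and is not in check → neither.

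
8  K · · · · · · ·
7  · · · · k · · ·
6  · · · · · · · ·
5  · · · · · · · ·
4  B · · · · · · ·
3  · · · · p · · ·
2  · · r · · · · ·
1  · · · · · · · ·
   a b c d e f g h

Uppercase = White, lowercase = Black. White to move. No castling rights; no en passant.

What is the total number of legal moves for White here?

White to move; king on a8.
In check: no.
Legal moves: Kb8, Kb7, Ka7, Be8, Bd7, Bc6, Bb5, Bb3, Bxc2.
Count: 9.

9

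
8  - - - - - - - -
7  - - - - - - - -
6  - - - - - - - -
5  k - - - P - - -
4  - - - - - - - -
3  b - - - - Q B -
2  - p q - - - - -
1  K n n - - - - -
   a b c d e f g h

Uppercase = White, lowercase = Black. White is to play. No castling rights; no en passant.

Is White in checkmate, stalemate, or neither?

checkmate

White to move; white king on a1.
In check: yes, from the black pawn on b2.
King squares — b1: attacked by Qc2; a2: attacked by Nc1; b2: attacked by Qc2.
Legal moves for White: none.
In check with no legal moves → checkmate.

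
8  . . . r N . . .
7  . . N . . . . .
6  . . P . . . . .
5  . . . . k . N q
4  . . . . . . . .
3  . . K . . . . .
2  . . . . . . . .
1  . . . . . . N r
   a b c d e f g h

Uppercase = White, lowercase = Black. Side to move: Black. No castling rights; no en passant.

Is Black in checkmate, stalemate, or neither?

Black to move; black king on e5.
In check: no.
Legal moves for Black include: Rxe8, Rc8, Rb8, Ra8, Rd7, Rd6, Rd5, Rd4, Rd3+, Rd2, Rd1, Qh8, Qxe8, Qh7, Qf7, Qh6, Qg6, Qxg5, ... (list truncated; more exist).
Black has legal moves and is not in check → neither.

neither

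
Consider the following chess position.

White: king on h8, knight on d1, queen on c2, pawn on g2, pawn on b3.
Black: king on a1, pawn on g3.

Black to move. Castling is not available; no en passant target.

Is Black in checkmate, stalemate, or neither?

stalemate

Black to move; black king on a1.
In check: no.
King squares — b1: attacked by Qc2; a2: attacked by Qc2; b2: attacked by Nd1.
Legal moves for Black: none.
Not in check and no legal moves → stalemate.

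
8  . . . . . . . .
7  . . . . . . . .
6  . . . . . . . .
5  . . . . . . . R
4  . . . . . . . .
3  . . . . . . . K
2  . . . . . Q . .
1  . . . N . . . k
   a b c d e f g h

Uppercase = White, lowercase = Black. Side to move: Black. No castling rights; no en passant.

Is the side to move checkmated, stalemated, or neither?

stalemate

Black to move; black king on h1.
In check: no.
King squares — g1: attacked by Qf2; g2: attacked by Qf2; h2: attacked by Qf2.
Legal moves for Black: none.
Not in check and no legal moves → stalemate.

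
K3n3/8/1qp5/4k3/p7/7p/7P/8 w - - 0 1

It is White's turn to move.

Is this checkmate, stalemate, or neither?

White to move; white king on a8.
In check: no.
King squares — a7: attacked by Qb6; b7: attacked by Qb6; b8: attacked by Qb6.
Legal moves for White: none.
Not in check and no legal moves → stalemate.

stalemate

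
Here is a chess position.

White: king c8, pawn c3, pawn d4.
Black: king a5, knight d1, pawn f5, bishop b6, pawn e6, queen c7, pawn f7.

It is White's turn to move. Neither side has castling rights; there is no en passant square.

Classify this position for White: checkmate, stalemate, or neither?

White to move; white king on c8.
In check: yes, from the black queen on c7.
King squares — b7: attacked by Qc7; c7: attacked by Bb6; d7: attacked by Qc7; b8: attacked by Qc7; d8: attacked by Qc7.
Legal moves for White: none.
In check with no legal moves → checkmate.

checkmate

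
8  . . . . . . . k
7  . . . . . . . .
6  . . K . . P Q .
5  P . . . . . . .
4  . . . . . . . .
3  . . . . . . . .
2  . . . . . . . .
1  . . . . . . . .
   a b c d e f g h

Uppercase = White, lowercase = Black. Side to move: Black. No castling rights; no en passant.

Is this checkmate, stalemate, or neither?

stalemate

Black to move; black king on h8.
In check: no.
King squares — g7: attacked by Pf6; h7: attacked by Qg6; g8: attacked by Qg6.
Legal moves for Black: none.
Not in check and no legal moves → stalemate.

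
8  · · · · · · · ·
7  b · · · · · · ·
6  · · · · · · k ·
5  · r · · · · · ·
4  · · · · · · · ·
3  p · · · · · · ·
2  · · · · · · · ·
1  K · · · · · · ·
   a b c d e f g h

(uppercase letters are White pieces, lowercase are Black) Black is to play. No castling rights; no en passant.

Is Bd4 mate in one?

After Bd4: white king on a1; in check: yes, from the black bishop on d4.
White has 1 legal reply: Ka2.
In check but a legal move exists → not checkmate.

no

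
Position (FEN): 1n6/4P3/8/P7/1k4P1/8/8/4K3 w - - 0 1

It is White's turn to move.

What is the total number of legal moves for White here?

11

White to move; king on e1.
In check: no.
Legal moves: Kf2, Ke2, Kd2, Kf1, Kd1, e8=Q, e8=R, e8=B, e8=N, a6, g5.
Count: 11.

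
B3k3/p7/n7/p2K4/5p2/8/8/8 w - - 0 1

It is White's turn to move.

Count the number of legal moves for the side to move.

White to move; king on d5.
In check: no.
Legal moves: Bb7, Bc6+, Ke6, Kd6, Kc6, Ke5, Ke4, Kd4, Kc4.
Count: 9.

9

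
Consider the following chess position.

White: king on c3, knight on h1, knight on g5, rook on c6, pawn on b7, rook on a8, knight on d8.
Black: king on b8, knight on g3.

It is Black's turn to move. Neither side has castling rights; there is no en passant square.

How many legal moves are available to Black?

Black to move; king on b8.
In check: yes, from the white rook on a8.
Legal moves: none.
Count: 0.

0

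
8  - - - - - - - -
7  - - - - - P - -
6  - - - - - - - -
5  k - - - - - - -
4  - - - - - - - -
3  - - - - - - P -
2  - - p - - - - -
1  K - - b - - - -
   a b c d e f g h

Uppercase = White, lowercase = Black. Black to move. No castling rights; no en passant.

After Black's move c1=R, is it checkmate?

After c1=R: white king on a1; in check: yes, from the black rook on c1.
White has 2 legal replies: Kb2, Ka2.
In check but a legal move exists → not checkmate.

no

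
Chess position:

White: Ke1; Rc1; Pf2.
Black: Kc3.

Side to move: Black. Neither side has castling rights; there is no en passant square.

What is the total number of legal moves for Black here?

Black to move; king on c3.
In check: yes, from the white rook on c1.
Legal moves: Kd4, Kb4, Kd3, Kb3, Kb2.
Count: 5.

5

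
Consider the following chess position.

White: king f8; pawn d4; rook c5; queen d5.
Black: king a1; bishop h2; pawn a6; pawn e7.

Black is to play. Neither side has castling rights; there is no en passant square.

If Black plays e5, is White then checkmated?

no

After e5: white king on f8; in check: no.
White is not in check, so this cannot be checkmate.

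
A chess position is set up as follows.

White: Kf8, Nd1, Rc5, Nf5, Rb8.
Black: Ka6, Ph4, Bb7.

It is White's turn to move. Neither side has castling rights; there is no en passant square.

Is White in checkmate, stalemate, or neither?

White to move; white king on f8.
In check: no.
Legal moves for White include: Kg8, Ke8, Kg7, Kf7, Ke7, Re8, Rd8, Rbc8, Ra8+, Rxb7, Ng7, Ne7, Nh6, Nd6, Nxh4, Nd4, Ng3, Nfe3, ... (list truncated; more exist).
White has legal moves and is not in check → neither.

neither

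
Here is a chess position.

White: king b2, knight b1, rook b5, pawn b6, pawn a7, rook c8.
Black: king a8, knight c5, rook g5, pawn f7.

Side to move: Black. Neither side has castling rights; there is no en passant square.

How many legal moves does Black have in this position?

Black to move; king on a8.
In check: yes, from the white rook on c8.
Legal moves: Kb7.
Count: 1.

1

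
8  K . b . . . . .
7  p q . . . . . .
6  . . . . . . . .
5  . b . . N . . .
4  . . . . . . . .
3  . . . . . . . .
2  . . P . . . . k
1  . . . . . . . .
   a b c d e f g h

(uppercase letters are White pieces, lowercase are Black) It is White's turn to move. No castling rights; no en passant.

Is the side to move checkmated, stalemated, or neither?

checkmate

White to move; white king on a8.
In check: yes, from the black queen on b7.
King squares — a7: attacked by Qb7; b7: attacked by Bc8; b8: attacked by Qb7.
Legal moves for White: none.
In check with no legal moves → checkmate.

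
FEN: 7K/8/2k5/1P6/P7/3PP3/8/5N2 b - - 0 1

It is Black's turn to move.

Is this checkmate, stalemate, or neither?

neither

Black to move; black king on c6.
In check: yes, from the white pawn on b5.
Legal moves for Black: Kd7, Kc7, Kb7, Kd6, Kb6, Kd5, Kc5.
Black is in check but has 7 legal moves → neither.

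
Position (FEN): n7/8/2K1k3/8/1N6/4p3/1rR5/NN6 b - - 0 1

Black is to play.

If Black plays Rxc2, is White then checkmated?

no

After Rxc2: white king on c6; in check: yes, from the black rook on c2.
White has 5 legal replies: Kb7, Kb5, Nbxc2, Nc3, Naxc2.
In check but a legal move exists → not checkmate.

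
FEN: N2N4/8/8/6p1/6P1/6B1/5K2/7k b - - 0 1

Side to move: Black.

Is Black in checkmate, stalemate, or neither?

stalemate

Black to move; black king on h1.
In check: no.
King squares — g1: attacked by Kf2; g2: attacked by Kf2; h2: attacked by Bg3.
Legal moves for Black: none.
Not in check and no legal moves → stalemate.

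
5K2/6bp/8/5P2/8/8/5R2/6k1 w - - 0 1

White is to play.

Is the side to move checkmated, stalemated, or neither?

White to move; white king on f8.
In check: yes, from the black bishop on g7.
Legal moves for White: Kg8, Ke8, Kxg7, Kf7, Ke7.
White is in check but has 5 legal moves → neither.

neither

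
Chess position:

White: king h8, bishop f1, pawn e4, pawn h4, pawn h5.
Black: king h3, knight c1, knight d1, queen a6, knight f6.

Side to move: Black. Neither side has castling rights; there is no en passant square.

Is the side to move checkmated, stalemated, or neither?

neither

Black to move; black king on h3.
In check: yes, from the white bishop on f1.
King squares — g2: attacked by Bf1; h2: available; g3: available; g4: available; h4: available.
Legal moves for Black: Kxh4, Kg4, Kg3, Kh2, Qxf1.
Black is in check but has 5 legal moves → neither.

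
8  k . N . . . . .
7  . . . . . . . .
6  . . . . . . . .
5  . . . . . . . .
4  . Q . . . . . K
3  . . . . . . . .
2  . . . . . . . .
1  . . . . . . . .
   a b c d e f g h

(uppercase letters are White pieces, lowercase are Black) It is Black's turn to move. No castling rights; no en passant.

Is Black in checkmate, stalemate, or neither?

stalemate

Black to move; black king on a8.
In check: no.
King squares — a7: attacked by Nc8; b7: attacked by Qb4; b8: attacked by Qb4.
Legal moves for Black: none.
Not in check and no legal moves → stalemate.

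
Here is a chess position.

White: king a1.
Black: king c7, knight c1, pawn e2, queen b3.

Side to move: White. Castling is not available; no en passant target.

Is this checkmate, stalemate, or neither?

stalemate

White to move; white king on a1.
In check: no.
King squares — b1: attacked by Qb3; a2: attacked by Nc1; b2: attacked by Qb3.
Legal moves for White: none.
Not in check and no legal moves → stalemate.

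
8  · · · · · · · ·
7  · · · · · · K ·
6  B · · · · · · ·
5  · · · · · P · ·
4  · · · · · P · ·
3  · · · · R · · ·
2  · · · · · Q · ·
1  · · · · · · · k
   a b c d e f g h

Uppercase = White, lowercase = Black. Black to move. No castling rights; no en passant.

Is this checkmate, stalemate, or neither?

stalemate

Black to move; black king on h1.
In check: no.
King squares — g1: attacked by Qf2; g2: attacked by Qf2; h2: attacked by Qf2.
Legal moves for Black: none.
Not in check and no legal moves → stalemate.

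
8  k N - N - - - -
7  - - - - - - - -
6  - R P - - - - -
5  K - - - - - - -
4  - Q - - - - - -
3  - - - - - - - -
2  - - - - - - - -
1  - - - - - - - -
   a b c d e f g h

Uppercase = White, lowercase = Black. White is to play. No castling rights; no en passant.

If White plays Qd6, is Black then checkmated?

After Qd6: black king on a8; in check: no.
Black is not in check, so this cannot be checkmate.

no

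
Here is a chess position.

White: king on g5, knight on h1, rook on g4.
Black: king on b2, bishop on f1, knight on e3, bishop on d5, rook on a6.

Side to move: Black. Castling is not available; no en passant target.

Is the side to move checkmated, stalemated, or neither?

Black to move; black king on b2.
In check: no.
Legal moves for Black include: Ra8, Ra7, Rh6, Rg6+, Rf6, Re6, Rd6, Rc6, Rb6, Ra5, Ra4, Ra3, Ra2, Ra1, Bg8, Ba8, Bf7, Bb7, ... (list truncated; more exist).
Black has legal moves and is not in check → neither.

neither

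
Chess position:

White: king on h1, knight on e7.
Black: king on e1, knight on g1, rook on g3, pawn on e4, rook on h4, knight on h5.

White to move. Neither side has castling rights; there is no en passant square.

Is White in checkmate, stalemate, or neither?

White to move; white king on h1.
In check: yes, from the black rook on h4.
King squares — g1: attacked by Rg3; g2: attacked by Rg3; h2: attacked by Rh4.
Legal moves for White: none.
In check with no legal moves → checkmate.

checkmate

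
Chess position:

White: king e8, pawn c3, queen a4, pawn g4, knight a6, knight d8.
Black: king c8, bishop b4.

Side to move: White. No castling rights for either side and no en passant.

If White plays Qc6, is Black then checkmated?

yes

After Qc6: black king on c8; in check: yes, from the white queen on c6.
King squares — b7: attacked by Qc6; c7: attacked by Na6; d7: attacked by Qc6; b8: attacked by Na6; d8: attacked by Ke8.
Black has no legal moves → checkmate.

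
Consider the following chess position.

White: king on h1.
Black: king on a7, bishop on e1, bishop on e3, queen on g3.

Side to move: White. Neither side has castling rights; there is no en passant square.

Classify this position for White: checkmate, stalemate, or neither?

stalemate

White to move; white king on h1.
In check: no.
King squares — g1: attacked by Be3; g2: attacked by Qg3; h2: attacked by Qg3.
Legal moves for White: none.
Not in check and no legal moves → stalemate.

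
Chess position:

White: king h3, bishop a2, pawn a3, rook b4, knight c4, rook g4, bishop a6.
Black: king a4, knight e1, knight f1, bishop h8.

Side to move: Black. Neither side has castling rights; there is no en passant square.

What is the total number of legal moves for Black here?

0

Black to move; king on a4.
In check: yes, from the white rook on b4.
Legal moves: none.
Count: 0.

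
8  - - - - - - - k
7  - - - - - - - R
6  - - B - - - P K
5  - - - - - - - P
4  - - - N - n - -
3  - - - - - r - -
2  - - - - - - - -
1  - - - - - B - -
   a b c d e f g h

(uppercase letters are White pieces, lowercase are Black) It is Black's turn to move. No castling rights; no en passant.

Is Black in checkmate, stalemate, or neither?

Black to move; black king on h8.
In check: yes, from the white rook on h7.
King squares — g7: attacked by Kh6; h7: attacked by Pg6; g8: available.
Legal moves for Black: Kg8.
Black is in check but has 1 legal move → neither.

neither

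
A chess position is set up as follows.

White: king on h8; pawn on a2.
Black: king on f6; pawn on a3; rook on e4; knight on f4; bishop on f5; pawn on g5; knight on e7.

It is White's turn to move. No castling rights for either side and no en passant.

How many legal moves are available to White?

White to move; king on h8.
In check: no.
Legal moves: none.
Count: 0.

0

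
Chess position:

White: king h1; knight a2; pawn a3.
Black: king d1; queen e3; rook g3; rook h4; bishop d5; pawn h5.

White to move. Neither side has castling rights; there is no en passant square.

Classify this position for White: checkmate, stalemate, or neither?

checkmate

White to move; white king on h1.
In check: yes, from the black rook on h4 and the black bishop on d5.
King squares — g1: attacked by Qe3; g2: attacked by Rg3; h2: attacked by Rh4.
Legal moves for White: none.
In check with no legal moves → checkmate.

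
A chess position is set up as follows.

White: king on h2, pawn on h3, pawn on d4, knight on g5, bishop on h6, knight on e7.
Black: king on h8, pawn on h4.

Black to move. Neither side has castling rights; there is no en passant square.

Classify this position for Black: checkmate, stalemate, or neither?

Black to move; black king on h8.
In check: no.
King squares — g7: attacked by Bh6; h7: attacked by Ng5; g8: attacked by Ne7.
Legal moves for Black: none.
Not in check and no legal moves → stalemate.

stalemate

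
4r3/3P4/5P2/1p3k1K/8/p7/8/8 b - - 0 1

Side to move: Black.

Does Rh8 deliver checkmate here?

yes

After Rh8: white king on h5; in check: yes, from the black rook on h8.
King squares — g4: attacked by Kf5; h4: attacked by Rh8; g5: attacked by Kf5; g6: attacked by Kf5; h6: attacked by Rh8.
White has no legal moves → checkmate.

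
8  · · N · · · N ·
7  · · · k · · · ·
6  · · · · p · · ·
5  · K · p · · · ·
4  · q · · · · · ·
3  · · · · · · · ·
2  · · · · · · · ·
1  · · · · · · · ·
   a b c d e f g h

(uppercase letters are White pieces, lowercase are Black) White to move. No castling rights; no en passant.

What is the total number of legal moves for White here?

White to move; king on b5.
In check: yes, from the black queen on b4.
Legal moves: Ka6, Kxb4.
Count: 2.

2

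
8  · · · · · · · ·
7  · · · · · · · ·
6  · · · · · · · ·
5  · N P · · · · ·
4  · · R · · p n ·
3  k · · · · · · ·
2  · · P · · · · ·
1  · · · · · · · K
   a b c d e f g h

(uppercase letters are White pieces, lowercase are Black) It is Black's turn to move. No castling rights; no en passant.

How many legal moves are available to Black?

2

Black to move; king on a3.
In check: yes, from the white knight on b5.
Legal moves: Kb2, Ka2.
Count: 2.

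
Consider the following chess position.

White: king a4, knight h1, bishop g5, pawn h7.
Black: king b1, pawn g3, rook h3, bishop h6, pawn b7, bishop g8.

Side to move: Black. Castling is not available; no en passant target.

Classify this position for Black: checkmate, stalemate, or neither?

neither

Black to move; black king on b1.
In check: no.
Legal moves for Black include: Bxh7, Bf7, Be6, Bd5, Bc4, Bb3+, Ba2, Bf8, Bg7, Bxg5, Rh5, Rh4+, Rh2, Rxh1, Kc2, Kb2, Ka2, Ka1, ... (list truncated; more exist).
Black has legal moves and is not in check → neither.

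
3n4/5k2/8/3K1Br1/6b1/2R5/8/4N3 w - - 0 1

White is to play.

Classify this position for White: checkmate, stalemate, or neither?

neither

White to move; white king on d5.
In check: no.
Legal moves for White include: Kd6, Ke5, Kc5, Ke4, Kd4, Kc4, Rc8, Rc7+, Rc6, Rc5, Rc4, Rh3, Rg3, Rf3, Re3, Rd3, Rb3, Ra3, ... (list truncated; more exist).
White has legal moves and is not in check → neither.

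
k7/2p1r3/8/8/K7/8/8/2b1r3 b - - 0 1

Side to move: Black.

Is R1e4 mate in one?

After R1e4: white king on a4; in check: yes, from the black rook on e4.
White has 3 legal replies: Kb5, Ka5, Kb3.
In check but a legal move exists → not checkmate.

no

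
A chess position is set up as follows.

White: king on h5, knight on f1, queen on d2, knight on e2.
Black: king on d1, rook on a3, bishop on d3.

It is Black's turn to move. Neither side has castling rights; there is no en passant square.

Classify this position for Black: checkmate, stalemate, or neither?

Black to move; black king on d1.
In check: yes, from the white queen on d2.
King squares — c1: attacked by Qd2; e1: attacked by Qd2; c2: attacked by Qd2; d2: attacked by Nf1; e2: attacked by Qd2.
Legal moves for Black: none.
In check with no legal moves → checkmate.

checkmate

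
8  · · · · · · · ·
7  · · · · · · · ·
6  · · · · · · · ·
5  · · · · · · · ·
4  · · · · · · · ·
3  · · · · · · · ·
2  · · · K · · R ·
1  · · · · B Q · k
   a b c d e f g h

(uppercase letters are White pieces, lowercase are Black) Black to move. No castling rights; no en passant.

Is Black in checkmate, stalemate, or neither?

checkmate

Black to move; black king on h1.
In check: yes, from the white queen on f1.
King squares — g1: attacked by Qf1; g2: attacked by Qf1; h2: attacked by Rg2.
Legal moves for Black: none.
In check with no legal moves → checkmate.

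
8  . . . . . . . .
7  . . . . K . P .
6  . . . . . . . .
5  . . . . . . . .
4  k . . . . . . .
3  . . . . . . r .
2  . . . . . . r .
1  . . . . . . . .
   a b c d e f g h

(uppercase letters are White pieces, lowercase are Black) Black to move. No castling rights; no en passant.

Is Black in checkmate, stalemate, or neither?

neither

Black to move; black king on a4.
In check: no.
Legal moves for Black include: Kb5, Ka5, Kb4, Kb3, Ka3, Rxg7+, Rg6, Rg5, Rg4, Rh3, Rf3, Re3+, Rd3, Rc3, Rb3, Ra3, Rh2, Rf2, ... (list truncated; more exist).
Black has legal moves and is not in check → neither.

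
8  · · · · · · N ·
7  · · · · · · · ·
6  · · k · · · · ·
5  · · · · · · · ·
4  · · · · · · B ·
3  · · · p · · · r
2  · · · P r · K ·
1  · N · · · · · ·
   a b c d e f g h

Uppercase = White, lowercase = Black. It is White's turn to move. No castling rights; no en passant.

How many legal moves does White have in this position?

4

White to move; king on g2.
In check: yes, from the black rook on e2.
Legal moves: Kxh3, Kg1, Kf1, Bxe2.
Count: 4.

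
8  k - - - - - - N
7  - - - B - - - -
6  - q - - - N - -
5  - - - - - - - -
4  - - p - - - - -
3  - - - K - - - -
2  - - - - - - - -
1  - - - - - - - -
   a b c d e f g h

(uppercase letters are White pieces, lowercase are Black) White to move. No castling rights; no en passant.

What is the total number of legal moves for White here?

White to move; king on d3.
In check: yes, from the black pawn on c4.
Legal moves: Ke4, Kxc4, Kc3, Ke2, Kd2, Kc2.
Count: 6.

6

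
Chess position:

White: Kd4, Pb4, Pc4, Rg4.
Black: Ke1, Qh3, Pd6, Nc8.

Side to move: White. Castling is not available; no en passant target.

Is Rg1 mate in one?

After Rg1: black king on e1; in check: yes, from the white rook on g1.
Black has 4 legal replies: Kf2, Ke2, Kd2, Qf1.
In check but a legal move exists → not checkmate.

no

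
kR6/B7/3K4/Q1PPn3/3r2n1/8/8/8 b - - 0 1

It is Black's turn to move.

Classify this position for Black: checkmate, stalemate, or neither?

Black to move; black king on a8.
In check: yes, from the white rook on b8.
King squares — a7: attacked by Qa5; b7: attacked by Rb8; b8: attacked by Ba7.
Legal moves for Black: none.
In check with no legal moves → checkmate.

checkmate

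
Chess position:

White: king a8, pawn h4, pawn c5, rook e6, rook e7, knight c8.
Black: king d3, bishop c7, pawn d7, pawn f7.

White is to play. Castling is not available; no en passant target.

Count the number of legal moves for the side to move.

22

White to move; king on a8.
In check: no.
Legal moves: Na7, Nd6, Nb6, Kb7, Ka7, Re8, Rxf7, Rxd7+, Rh6, Rg6, Rf6, Rd6+, Rc6, Rb6, Ra6, Re5, Re4, Re3+, Re2, Re1, c6, h5.
Count: 22.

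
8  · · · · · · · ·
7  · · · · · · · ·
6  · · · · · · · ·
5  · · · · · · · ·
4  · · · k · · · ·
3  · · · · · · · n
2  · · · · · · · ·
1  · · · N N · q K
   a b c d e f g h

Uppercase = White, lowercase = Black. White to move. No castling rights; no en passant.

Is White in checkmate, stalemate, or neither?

checkmate

White to move; white king on h1.
In check: yes, from the black queen on g1.
King squares — g1: attacked by Nh3; g2: attacked by Qg1; h2: attacked by Qg1.
Legal moves for White: none.
In check with no legal moves → checkmate.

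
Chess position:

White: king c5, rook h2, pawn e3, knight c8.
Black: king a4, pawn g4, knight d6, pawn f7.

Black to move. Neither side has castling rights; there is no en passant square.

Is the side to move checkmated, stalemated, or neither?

Black to move; black king on a4.
In check: no.
Legal moves for Black: Ne8, Nxc8, Nb7+, Nf5, Nb5, Ne4+, Nc4, Ka5, Kb3, Ka3, f6, g3, f5.
Black has 13 legal moves and is not in check → neither.

neither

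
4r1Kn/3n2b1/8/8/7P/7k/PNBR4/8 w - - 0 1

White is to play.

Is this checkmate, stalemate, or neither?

White to move; white king on g8.
In check: yes, from the black rook on e8.
Legal moves for White: Kh7, Kxg7.
White is in check but has 2 legal moves → neither.

neither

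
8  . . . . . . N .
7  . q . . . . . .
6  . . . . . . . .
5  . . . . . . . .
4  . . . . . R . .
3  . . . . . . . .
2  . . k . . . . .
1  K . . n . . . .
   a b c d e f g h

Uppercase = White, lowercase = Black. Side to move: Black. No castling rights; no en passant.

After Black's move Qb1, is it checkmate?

After Qb1: white king on a1; in check: yes, from the black queen on b1.
King squares — b1: attacked by Kc2; a2: attacked by Qb1; b2: attacked by Qb1.
White has no legal moves → checkmate.

yes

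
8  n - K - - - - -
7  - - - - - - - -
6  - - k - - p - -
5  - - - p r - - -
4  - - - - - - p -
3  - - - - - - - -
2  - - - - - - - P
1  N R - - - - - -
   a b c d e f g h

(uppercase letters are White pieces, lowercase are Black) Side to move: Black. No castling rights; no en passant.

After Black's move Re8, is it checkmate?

yes

After Re8: white king on c8; in check: yes, from the black rook on e8.
King squares — b7: attacked by Kc6; c7: attacked by Kc6; d7: attacked by Kc6; b8: attacked by Re8; d8: attacked by Re8.
White has no legal moves → checkmate.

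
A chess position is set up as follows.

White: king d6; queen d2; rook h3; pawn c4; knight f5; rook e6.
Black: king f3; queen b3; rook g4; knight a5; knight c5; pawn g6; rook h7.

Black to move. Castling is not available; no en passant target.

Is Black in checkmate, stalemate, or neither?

neither

Black to move; black king on f3.
In check: yes, from the white rook on h3.
Legal moves for Black: Rxh3, Rg3.
Black is in check but has 2 legal moves → neither.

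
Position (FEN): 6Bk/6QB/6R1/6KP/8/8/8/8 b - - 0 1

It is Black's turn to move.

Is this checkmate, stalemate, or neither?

Black to move; black king on h8.
In check: yes, from the white queen on g7.
King squares — g7: attacked by Rg6; h7: attacked by Qg7; g8: attacked by Qg7.
Legal moves for Black: none.
In check with no legal moves → checkmate.

checkmate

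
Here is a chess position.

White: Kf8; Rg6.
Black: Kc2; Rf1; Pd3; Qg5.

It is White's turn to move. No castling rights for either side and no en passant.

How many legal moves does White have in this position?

White to move; king on f8.
In check: yes, from the black rook on f1.
Legal moves: Kg8, Ke8, Kg7, Rf6.
Count: 4.

4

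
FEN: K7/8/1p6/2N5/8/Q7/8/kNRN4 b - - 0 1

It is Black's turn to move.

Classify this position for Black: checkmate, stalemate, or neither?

checkmate

Black to move; black king on a1.
In check: yes, from the white queen on a3.
King squares — b1: attacked by Rc1; a2: attacked by Qa3; b2: attacked by Nd1.
Legal moves for Black: none.
In check with no legal moves → checkmate.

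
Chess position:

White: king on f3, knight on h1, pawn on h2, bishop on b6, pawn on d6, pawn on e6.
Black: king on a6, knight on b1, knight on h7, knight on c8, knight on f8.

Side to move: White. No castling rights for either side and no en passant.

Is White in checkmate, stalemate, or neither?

White to move; white king on f3.
In check: no.
Legal moves for White include: Bd8, Bc7, Ba7, Bc5, Ba5, Bd4, Be3, Bf2, Bg1, Kg4, Kf4, Ke4, Kg3, Ke3, Kg2, Kf2, Ke2, Ng3, ... (list truncated; more exist).
White has legal moves and is not in check → neither.

neither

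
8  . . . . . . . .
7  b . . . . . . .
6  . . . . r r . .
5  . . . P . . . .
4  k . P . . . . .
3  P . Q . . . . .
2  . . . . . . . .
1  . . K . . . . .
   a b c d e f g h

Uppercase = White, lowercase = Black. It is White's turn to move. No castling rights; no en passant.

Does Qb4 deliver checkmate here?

After Qb4: black king on a4; in check: yes, from the white queen on b4.
King squares — a3: attacked by Qb4; b3: attacked by Qb4; b4: attacked by Pa3; a5: attacked by Qb4; b5: attacked by Qb4.
Black has no legal moves → checkmate.

yes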